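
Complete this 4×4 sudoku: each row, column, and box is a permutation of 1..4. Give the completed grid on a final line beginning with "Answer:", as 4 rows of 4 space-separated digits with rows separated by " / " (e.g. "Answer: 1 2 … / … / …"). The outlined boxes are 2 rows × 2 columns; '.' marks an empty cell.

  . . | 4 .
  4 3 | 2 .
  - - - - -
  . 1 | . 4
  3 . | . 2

Step 1. [r1c1∈{1,2}] r1c1 is the only open cell in col 1 admitting 1, so r1c1=1.
Step 2. [r1c4∈{3}] r1c4 has the single candidate 3, so r1c4=3.
Step 3. [r2c4∈{1}] r2c4 has the single candidate 1. So r2c4=1.
Step 4. [r4c2∈{4}] nothing but 4 survives at r4c2 ⇒ r4c2=4.
Step 5. [r1c2∈{2}] r1c2 is down to just 2 ⇒ r1c2=2.
Step 6. [r3c1∈{2}] r3c1's peers cover all but 2, so r3c1=2.
Step 7. [r3c3∈{3}] only 3 remains possible at r3c3. So r3c3=3.
Step 8. [r4c3∈{1}] r4c3 is down to just 1, so r4c3=1.

Answer: 1 2 4 3 / 4 3 2 1 / 2 1 3 4 / 3 4 1 2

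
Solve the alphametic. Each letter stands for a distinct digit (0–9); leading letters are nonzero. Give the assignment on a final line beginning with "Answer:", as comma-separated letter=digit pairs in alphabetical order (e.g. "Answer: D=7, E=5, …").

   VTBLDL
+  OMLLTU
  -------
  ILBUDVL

Step 1. [col 1: L + U ≡ L (mod 10)] column 1: given nothing yet, carry-in 0, and all letters distinct, none taken yet, L+U≡L (mod 10) forces U=0 ⇒ U=0.
Step 2. [I] adding two 6-digit numbers gives at most 6+1 digits, and here it does — I is that final carry and must be 1, so I=1.
Step 3. [col 1: L + U ≡ L (mod 10)] no forcing yet in column 1 (carry-in 0); L=3 is free and consistent — try it ⇒ L=3.
Step 4. [col 2: D + T ≡ V (mod 10)] column 2 (D + T ≡ V (mod 10), carry-in 0) doesn't pin D yet; pick D=6 and continue, so D=6.
Step 5. [col 2: D + T ≡ V (mod 10)] T=2 is one option consistent with column 2 (D + T ≡ V (mod 10), carry-in 0) — take it ⇒ T=2.
Step 6. [col 2: D + T ≡ V (mod 10)] column 2: given D=6, T=2, carry-in 0, and digits 0,1,2,3,6 already taken and all letters distinct, D+T≡V (mod 10) forces V=8 ⇒ V=8.
Step 7. [col 4: B + L ≡ U (mod 10)] column 4 reads B+L+carry(0)=U with L=3, U=0; with digits 0,1,2,3,6,8 already taken and all letters distinct, the only value for B is 7. So B=7.
Step 8. [col 5: T + M ≡ B (mod 10)] column 5: given T=2, B=7, carry-in 1, and digits 0,1,2,3,6,7,8 already taken and all letters distinct, T+M≡B (mod 10) forces M=4. So M=4.
Step 9. [col 6: V + O ≡ L (mod 10)] in column 6 we have V+O≡L with carry-in 0; given V=8, L=3 and digits 0,1,2,3,4,6,7,8 already taken and all letters distinct, that pins O to 5. So O=5.

Answer: B=7, D=6, I=1, L=3, M=4, O=5, T=2, U=0, V=8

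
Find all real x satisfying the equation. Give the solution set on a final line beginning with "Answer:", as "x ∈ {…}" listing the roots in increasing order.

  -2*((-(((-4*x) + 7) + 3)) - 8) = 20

Step 1. [-2*((-(((-4*x) + 7) + 3)) - 8) = 20] divide by the outer -2. So div: (-(((-4*x) + 7) + 3)) - 8 = -10.
Step 2. [(-(((-4*x) + 7) + 3)) - 8 = -10] the outer -8 inverts by adding 8. So sub: -(((-4*x) + 7) + 3) = -2.
Step 3. [-(((-4*x) + 7) + 3) = -2] flip signs both sides. So neg: ((-4*x) + 7) + 3 = 2.
Step 4. [((-4*x) + 7) + 3 = 2] peel the +3: subtract 3 from each side ⇒ sub: (-4*x) + 7 = -1.
Step 5. [(-4*x) + 7 = -1] 7 comes off first (subtract 7) ⇒ sub: -4*x = -8.
Step 6. [-4*x = -8] leading coefficient -4: divide by -4. So div: x = 2.

Answer: x ∈ {2}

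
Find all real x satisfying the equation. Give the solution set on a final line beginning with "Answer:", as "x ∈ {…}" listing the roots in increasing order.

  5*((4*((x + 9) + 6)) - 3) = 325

Step 1. [5*((4*((x + 9) + 6)) - 3) = 325] 5 out front; divide by 5, so div: (4*((x + 9) + 6)) - 3 = 65.
Step 2. [(4*((x + 9) + 6)) - 3 = 65] 3 comes off first (add 3), so sub: 4*((x + 9) + 6) = 68.
Step 3. [4*((x + 9) + 6) = 68] LHS = 4·(…); ÷4 both sides ⇒ div: (x + 9) + 6 = 17.
Step 4. [(x + 9) + 6 = 17] peel the +6: subtract 6 from each side, so sub: x + 9 = 11.
Step 5. [x + 9 = 11] peel the +9: subtract 9 from each side. So sub: x = 2.

Answer: x ∈ {2}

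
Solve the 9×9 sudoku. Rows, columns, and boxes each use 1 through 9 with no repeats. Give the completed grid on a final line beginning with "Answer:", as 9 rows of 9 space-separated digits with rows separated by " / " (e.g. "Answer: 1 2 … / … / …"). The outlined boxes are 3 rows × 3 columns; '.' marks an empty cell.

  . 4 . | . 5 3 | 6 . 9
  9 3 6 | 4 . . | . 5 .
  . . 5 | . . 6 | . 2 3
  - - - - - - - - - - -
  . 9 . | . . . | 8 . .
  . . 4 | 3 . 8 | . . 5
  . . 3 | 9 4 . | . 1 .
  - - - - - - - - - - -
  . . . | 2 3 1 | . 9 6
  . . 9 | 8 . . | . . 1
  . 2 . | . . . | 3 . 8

Step 1. [r2c9∈{7}] r2c9's peers cover all but 7 ⇒ r2c9=7.
Step 2. [r6c9∈{2}] r6c9 has the single candidate 2. So r6c9=2.
Step 3. [r6c7∈{7}] only 7 remains possible at r6c7 ⇒ r6c7=7.
Step 4. [r6c6∈{5}] r6c6 has the single candidate 5 ⇒ r6c6=5.
Step 5. [r4c1∈{1,2,5,6,7}] across row 4, 5 lands solely at r4c1. So r4c1=5.
Step 6. [r3c5∈{1,7,8,9}] in row 3, 9 fits only at r3c5. So r3c5=9.
Step 7. [r5c8∈{6}] only 6 remains possible at r5c8. So r5c8=6.
Step 8. [r3c7∈{1,4}] row 3 places 4 nowhere but r3c7, so r3c7=4.
Step 9. [r7c1∈{4,7,8}] row 7 places 4 nowhere but r7c1. So r7c1=4.
Step 10. [r1c8∈{8}] r1c8 has the single candidate 8, so r1c8=8.
Step 11. [r7c7∈{5}] r7c7's peers cover all but 5, so r7c7=5.
Step 12. [r9c4∈{5,6,7}] 5 has one home in row 9: r9c4 ⇒ r9c4=5.
Step 13. [r4c4∈{1,6,7}] across col 4, 6 lands solely at r4c4 ⇒ r4c4=6.
Step 14. [r8c2∈{5,6,7}] row 8 places 5 nowhere but r8c2, so r8c2=5.
Step 15. [r2c6∈{2}] only 2 remains possible at r2c6. So r2c6=2.
Step 16. [r4c6∈{7}] r4c6's peers cover all but 7, so r4c6=7.
Step 17. [r7c3∈{7,8}] r7c3 is the only open cell in col 3 admitting 8, so r7c3=8.
Step 18. [r7c2∈{7}] r7c2's peers cover all but 7 ⇒ r7c2=7.
Step 19. [r1c3∈{1,2,7}] 7 has one home in col 3: r1c3, so r1c3=7.
Step 20. [r5c2∈{1}] nothing but 1 survives at r5c2 ⇒ r5c2=1.
Step 21. [r1c4∈{1}] r1c4 is down to just 1, so r1c4=1.
Step 22. [r8c6∈{4}] r8c6's peers cover all but 4, so r8c6=4.
Step 23. [r9c8∈{4,7}] across row 9, 4 lands solely at r9c8. So r9c8=4.
Step 24. [r5c5∈{2}] r5c5 is down to just 2. So r5c5=2.
Step 25. [r9c5∈{6,7}] row 9 places 7 nowhere but r9c5. So r9c5=7.
Step 26. [r9c1∈{1,6}] row 9 places 6 nowhere but r9c1, so r9c1=6.
Step 27. [r6c1∈{8}] r6c1 has the single candidate 8, so r6c1=8.
Step 28. [r2c7∈{1}] only 1 remains possible at r2c7. So r2c7=1.
Step 29. [r9c6∈{9}] only 9 remains possible at r9c6 ⇒ r9c6=9.
Step 30. [r5c1∈{7}] nothing but 7 survives at r5c1 ⇒ r5c1=7.
Step 31. [r1c1∈{2}] nothing but 2 survives at r1c1. So r1c1=2.
Step 32. [r3c4∈{7}] only 7 remains possible at r3c4. So r3c4=7.
Step 33. [r4c3∈{2}] r4c3's peers cover all but 2 ⇒ r4c3=2.
Step 34. [r2c5∈{8}] nothing but 8 survives at r2c5. So r2c5=8.
Step 35. [r5c7∈{9}] r5c7 is down to just 9, so r5c7=9.
Step 36. [r4c8∈{3}] only 3 remains possible at r4c8 ⇒ r4c8=3.
Step 37. [r6c2∈{6}] r6c2 has the single candidate 6, so r6c2=6.
Step 38. [r3c2∈{8}] r3c2 has the single candidate 8, so r3c2=8.
Step 39. [r4c9∈{4}] nothing but 4 survives at r4c9 ⇒ r4c9=4.
Step 40. [r8c5∈{6}] nothing but 6 survives at r8c5, so r8c5=6.
Step 41. [r3c1∈{1}] r3c1 has the single candidate 1. So r3c1=1.
Step 42. [r9c3∈{1}] r9c3 is down to just 1 ⇒ r9c3=1.
Step 43. [r8c7∈{2}] r8c7's peers cover all but 2 ⇒ r8c7=2.
Step 44. [r4c5∈{1}] r4c5 is down to just 1. So r4c5=1.
Step 45. [r8c1∈{3}] r8c1 is down to just 3. So r8c1=3.
Step 46. [r8c8∈{7}] r8c8 is down to just 7, so r8c8=7.

Answer: 2 4 7 1 5 3 6 8 9 / 9 3 6 4 8 2 1 5 7 / 1 8 5 7 9 6 4 2 3 / 5 9 2 6 1 7 8 3 4 / 7 1 4 3 2 8 9 6 5 / 8 6 3 9 4 5 7 1 2 / 4 7 8 2 3 1 5 9 6 / 3 5 9 8 6 4 2 7 1 / 6 2 1 5 7 9 3 4 8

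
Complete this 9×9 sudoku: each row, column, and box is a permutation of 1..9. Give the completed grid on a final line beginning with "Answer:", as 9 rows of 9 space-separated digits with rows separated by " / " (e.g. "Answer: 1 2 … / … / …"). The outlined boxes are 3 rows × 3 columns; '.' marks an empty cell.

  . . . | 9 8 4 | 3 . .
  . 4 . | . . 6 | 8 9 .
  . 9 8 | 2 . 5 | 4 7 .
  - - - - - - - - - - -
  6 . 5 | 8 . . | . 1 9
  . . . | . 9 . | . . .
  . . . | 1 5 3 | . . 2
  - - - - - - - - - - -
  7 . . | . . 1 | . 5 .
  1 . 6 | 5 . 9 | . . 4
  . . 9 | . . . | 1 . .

Step 1. [r4c2∈{2,3,7}] in row 4, 3 fits only at r4c2. So r4c2=3.
Step 2. [r5c4∈{4,6,7}] box 5 places 6 nowhere but r5c4 ⇒ r5c4=6.
Step 3. [r9c6∈{2,7,8}] in col 6, 8 fits only at r9c6, so r9c6=8.
Step 4. [r4c7∈{7}] r4c7 has the single candidate 7. So r4c7=7.
Step 5. [r1c2∈{1,2,5,6,7}] r1c2 is the only open cell in col 2 admitting 6 ⇒ r1c2=6.
Step 6. [r1c3∈{1,2,7}] row 1 places 7 nowhere but r1c3. So r1c3=7.
Step 7. [r6c3∈{4}] r6c3's peers cover all but 4. So r6c3=4.
Step 8. [r8c7∈{2}] r8c7's peers cover all but 2. So r8c7=2.
Step 9. [r9c1∈{2,3,4,5}] r9c1 is the only open cell in col 1 admitting 4 ⇒ r9c1=4.
Step 10. [r2c3∈{1,2,3}] across box 1, 1 lands solely at r2c3 ⇒ r2c3=1.
Step 11. [r2c1∈{2,3,5}] in row 2, 2 fits only at r2c1, so r2c1=2.
Step 12. [r5c1∈{8}] r5c1's peers cover all but 8. So r5c1=8.
Step 13. [r8c5∈{3,7}] in row 8, 7 fits only at r8c5, so r8c5=7.
Step 14. [r9c4∈{3}] only 3 remains possible at r9c4, so r9c4=3.
Step 15. [r9c8∈{6}] r9c8 is down to just 6 ⇒ r9c8=6.
Step 16. [r9c5∈{2}] only 2 remains possible at r9c5. So r9c5=2.
Step 17. [r7c9∈{3,8}] r7c9 is the only open cell in col 9 admitting 8 ⇒ r7c9=8.
Step 18. [r5c3∈{2}] r5c3 has the single candidate 2. So r5c3=2.
Step 19. [r1c9∈{1,5}] across row 1, 1 lands solely at r1c9, so r1c9=1.
Step 20. [r5c9∈{3,5}] across col 9, 3 lands solely at r5c9 ⇒ r5c9=3.
Step 21. [r3c1∈{3}] r3c1's peers cover all but 3. So r3c1=3.
Step 22. [r4c5∈{4}] r4c5 has the single candidate 4, so r4c5=4.
Step 23. [r5c6∈{7}] only 7 remains possible at r5c6 ⇒ r5c6=7.
Step 24. [r2c5∈{3}] r2c5's peers cover all but 3 ⇒ r2c5=3.
Step 25. [r8c2∈{8}] nothing but 8 survives at r8c2, so r8c2=8.
Step 26. [r6c7∈{6}] r6c7's peers cover all but 6. So r6c7=6.
Step 27. [r9c2∈{5}] r9c2 has the single candidate 5, so r9c2=5.
Step 28. [r6c8∈{8}] only 8 remains possible at r6c8, so r6c8=8.
Step 29. [r7c2∈{2}] nothing but 2 survives at r7c2. So r7c2=2.
Step 30. [r1c8∈{2}] r1c8 has the single candidate 2, so r1c8=2.
Step 31. [r6c2∈{7}] r6c2's peers cover all but 7 ⇒ r6c2=7.
Step 32. [r9c9∈{7}] nothing but 7 survives at r9c9 ⇒ r9c9=7.
Step 33. [r2c4∈{7}] r2c4 has the single candidate 7 ⇒ r2c4=7.
Step 34. [r6c1∈{9}] r6c1 is down to just 9 ⇒ r6c1=9.
Step 35. [r7c7∈{9}] nothing but 9 survives at r7c7 ⇒ r7c7=9.
Step 36. [r2c9∈{5}] r2c9 is down to just 5. So r2c9=5.
Step 37. [r7c3∈{3}] r7c3's peers cover all but 3, so r7c3=3.
Step 38. [r8c8∈{3}] only 3 remains possible at r8c8. So r8c8=3.
Step 39. [r7c4∈{4}] r7c4's peers cover all but 4, so r7c4=4.
Step 40. [r3c5∈{1}] r3c5 has the single candidate 1 ⇒ r3c5=1.
Step 41. [r5c8∈{4}] nothing but 4 survives at r5c8 ⇒ r5c8=4.
Step 42. [r5c7∈{5}] nothing but 5 survives at r5c7. So r5c7=5.
Step 43. [r3c9∈{6}] r3c9 is down to just 6, so r3c9=6.
Step 44. [r5c2∈{1}] r5c2 has the single candidate 1 ⇒ r5c2=1.
Step 45. [r7c5∈{6}] r7c5's peers cover all but 6 ⇒ r7c5=6.
Step 46. [r4c6∈{2}] r4c6's peers cover all but 2. So r4c6=2.
Step 47. [r1c1∈{5}] r1c1 has the single candidate 5 ⇒ r1c1=5.

Answer: 5 6 7 9 8 4 3 2 1 / 2 4 1 7 3 6 8 9 5 / 3 9 8 2 1 5 4 7 6 / 6 3 5 8 4 2 7 1 9 / 8 1 2 6 9 7 5 4 3 / 9 7 4 1 5 3 6 8 2 / 7 2 3 4 6 1 9 5 8 / 1 8 6 5 7 9 2 3 4 / 4 5 9 3 2 8 1 6 7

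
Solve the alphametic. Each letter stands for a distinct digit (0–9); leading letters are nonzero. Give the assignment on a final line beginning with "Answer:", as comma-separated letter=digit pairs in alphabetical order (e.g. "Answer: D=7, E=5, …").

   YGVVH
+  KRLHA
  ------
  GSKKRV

Step 1. [col 1: H + A ≡ V (mod 10)] A=2 is one option consistent with column 1 (H + A ≡ V (mod 10), carry-in 0) — take it ⇒ A=2.
Step 2. [col 1: H + A ≡ V (mod 10)] no forcing yet in column 1 (carry-in 0); H=3 is free and consistent — try it, so H=3.
Step 3. [col 1: H + A ≡ V (mod 10)] in column 1 we have H+A≡V with carry-in 0; given H=3, A=2 and digits 2,3 already taken and all letters distinct, that pins V to 5 ⇒ V=5.
Step 4. [G] the sum has 6 digits but both addends have 5; that extra leading digit G is the final carry, namely 1 ⇒ G=1.
Step 5. [col 2: V + H ≡ R (mod 10)] column 2: given V=5, H=3, carry-in 0, and digits 1,2,3,5 already taken and all letters distinct, V+H≡R (mod 10) forces R=8. So R=8.
Step 6. [col 3: V + L ≡ K (mod 10)] no forcing yet in column 3 (carry-in 0); K=9 is free and consistent — try it ⇒ K=9.
Step 7. [col 3: V + L ≡ K (mod 10)] column 3: given V=5, K=9, carry-in 0, and digits 1,2,3,5,8,9 already taken and all letters distinct, V+L≡K (mod 10) forces L=4. So L=4.
Step 8. [col 5: Y + K ≡ S (mod 10)] in column 5 we have Y+K≡S with carry-in 0; given K=9 and digits 1,2,3,4,5,8,9 already taken and all letters distinct, that pins Y to 7 ⇒ Y=7.
Step 9. [col 5: Y + K ≡ S (mod 10)] column 5 reads Y+K+carry(0)=S with Y=7, K=9; with digits 1,2,3,4,5,7,8,9 already taken and all letters distinct, the only value for S is 6 ⇒ S=6.

Answer: A=2, G=1, H=3, K=9, L=4, R=8, S=6, V=5, Y=7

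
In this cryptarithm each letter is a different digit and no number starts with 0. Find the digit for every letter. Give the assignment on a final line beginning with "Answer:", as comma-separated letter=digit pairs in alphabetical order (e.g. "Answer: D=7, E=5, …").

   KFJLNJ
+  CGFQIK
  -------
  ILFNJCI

Step 1. [col 1: J + K ≡ I (mod 10)] no forcing yet in column 1 (carry-in 0); J=2 is free and consistent — try it. So J=2.
Step 2. [col 1: J + K ≡ I (mod 10)] several values work for K in column 1 (J + K ≡ I (mod 10), carry-in 0); try K=9, so K=9.
Step 3. [col 1: J + K ≡ I (mod 10)] column 1 reads J+K+carry(0)=I with J=2, K=9; with digits 2,9 already taken and all letters distinct, the only value for I is 1, so I=1.
Step 4. [col 2: N + I ≡ C (mod 10)] several values work for N in column 2 (N + I ≡ C (mod 10), carry-in 1); try N=6. So N=6.
Step 5. [col 2: N + I ≡ C (mod 10)] from column 2 (N=6, I=1, carry-in 1, digits 1,2,6,9 already taken and all letters distinct): C must equal 8. So C=8.
Step 6. [col 3: L + Q ≡ J (mod 10)] column 3 (L + Q ≡ J (mod 10), carry-in 0) doesn't pin L yet; pick L=7 and continue, so L=7.
Step 7. [col 3: L + Q ≡ J (mod 10)] column 3 reads L+Q+carry(0)=J with L=7, J=2; with digits 1,2,6,7,8,9 already taken and all letters distinct, the only value for Q is 5, so Q=5.
Step 8. [col 4: J + F ≡ N (mod 10)] in column 4 we have J+F≡N with carry-in 1; given J=2, N=6 and digits 1,2,5,6,7,8,9 already taken and all letters distinct, that pins F to 3, so F=3.
Step 9. [col 5: F + G ≡ F (mod 10)] column 5: given F=3, carry-in 0, and digits 1,2,3,5,6,7,8,9 already taken and all letters distinct, F+G≡F (mod 10) forces G=0, so G=0.

Answer: C=8, F=3, G=0, I=1, J=2, K=9, L=7, N=6, Q=5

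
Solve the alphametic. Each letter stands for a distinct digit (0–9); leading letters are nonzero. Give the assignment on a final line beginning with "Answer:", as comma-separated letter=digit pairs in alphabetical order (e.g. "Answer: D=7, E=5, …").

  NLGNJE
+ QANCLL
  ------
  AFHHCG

Step 1. [col 1: E + L ≡ G (mod 10)] L=6 is one option consistent with column 1 (E + L ≡ G (mod 10), carry-in 0) — take it, so L=6.
Step 2. [col 1: E + L ≡ G (mod 10)] several values work for E in column 1 (E + L ≡ G (mod 10), carry-in 0); try E=2, so E=2.
Step 3. [col 1: E + L ≡ G (mod 10)] from column 1 (E=2, L=6, carry-in 0, digits 2,6 already taken and all letters distinct): G must equal 8, so G=8.
Step 4. [col 2: J + L ≡ C (mod 10)] several values work for C in column 2 (J + L ≡ C (mod 10), carry-in 0); try C=9, so C=9.
Step 5. [col 2: J + L ≡ C (mod 10)] from column 2 (L=6, C=9, carry-in 0, digits 2,6,8,9 already taken and all letters distinct): J must equal 3 ⇒ J=3.
Step 6. [col 3: N + C ≡ H (mod 10)] several values work for H in column 3 (N + C ≡ H (mod 10), carry-in 0); try H=0, so H=0.
Step 7. [col 3: N + C ≡ H (mod 10)] column 3 reads N+C+carry(0)=H with C=9, H=0; with digits 0,2,3,6,8,9 already taken and all letters distinct, the only value for N is 1, so N=1.
Step 8. [col 5: L + A ≡ F (mod 10)] column 5 reads L+A+carry(1)=F with L=6; with digits 0,1,2,3,6,8,9 already taken and all letters distinct, the only value for A is 7. So A=7.
Step 9. [col 5: L + A ≡ F (mod 10)] from column 5 (L=6, A=7, carry-in 1, digits 0,1,2,3,6,7,8,9 already taken and all letters distinct): F must equal 4, so F=4.
Step 10. [col 6: N + Q ≡ A (mod 10)] column 6 reads N+Q+carry(1)=A with N=1, A=7; with digits 0,1,2,3,4,6,7,8,9 already taken and all letters distinct, the only value for Q is 5, so Q=5.

Answer: A=7, C=9, E=2, F=4, G=8, H=0, J=3, L=6, N=1, Q=5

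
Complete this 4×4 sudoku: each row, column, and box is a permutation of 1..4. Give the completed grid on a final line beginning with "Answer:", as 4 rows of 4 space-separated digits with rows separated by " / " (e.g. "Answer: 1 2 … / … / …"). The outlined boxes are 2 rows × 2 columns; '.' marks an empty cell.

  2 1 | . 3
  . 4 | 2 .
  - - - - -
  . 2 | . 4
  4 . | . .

Step 1. [r3c1∈{1,3}] across col 1, 1 lands solely at r3c1. So r3c1=1.
Step 2. [r4c3∈{1,3}] in col 3, 1 fits only at r4c3 ⇒ r4c3=1.
Step 3. [r2c1∈{3}] nothing but 3 survives at r2c1. So r2c1=3.
Step 4. [r3c3∈{3}] only 3 remains possible at r3c3. So r3c3=3.
Step 5. [r1c3∈{4}] r1c3 has the single candidate 4 ⇒ r1c3=4.
Step 6. [r4c2∈{3}] r4c2 has the single candidate 3, so r4c2=3.
Step 7. [r2c4∈{1}] r2c4 is down to just 1 ⇒ r2c4=1.
Step 8. [r4c4∈{2}] nothing but 2 survives at r4c4 ⇒ r4c4=2.

Answer: 2 1 4 3 / 3 4 2 1 / 1 2 3 4 / 4 3 1 2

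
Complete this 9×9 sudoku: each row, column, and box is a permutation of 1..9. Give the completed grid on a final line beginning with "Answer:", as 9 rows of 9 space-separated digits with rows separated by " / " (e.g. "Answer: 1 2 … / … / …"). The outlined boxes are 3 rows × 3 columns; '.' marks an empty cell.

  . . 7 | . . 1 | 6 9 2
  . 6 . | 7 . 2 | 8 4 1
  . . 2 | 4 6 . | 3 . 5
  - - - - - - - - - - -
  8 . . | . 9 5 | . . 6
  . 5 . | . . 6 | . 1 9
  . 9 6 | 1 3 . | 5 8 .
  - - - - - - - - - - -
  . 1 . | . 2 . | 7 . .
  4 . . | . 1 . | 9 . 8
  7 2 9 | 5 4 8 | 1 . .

Step 1. [r8c2∈{3}] r8c2's peers cover all but 3 ⇒ r8c2=3.
Step 2. [r4c8∈{2,3,7}] box 6 places 3 nowhere but r4c8, so r4c8=3.
Step 3. [r8c3∈{5}] only 5 remains possible at r8c3, so r8c3=5.
Step 4. [r7c6∈{3,9}] in col 6, 3 fits only at r7c6 ⇒ r7c6=3.
Step 5. [r2c1∈{3,5,9}] 9 has one home in row 2: r2c1 ⇒ r2c1=9.
Step 6. [r6c6∈{4,7}] across col 6, 4 lands solely at r6c6 ⇒ r6c6=4.
Step 7. [r2c3∈{3}] only 3 remains possible at r2c3. So r2c3=3.
Step 8. [r5c3∈{4}] r5c3's peers cover all but 4 ⇒ r5c3=4.
Step 9. [r5c7∈{2}] r5c7 has the single candidate 2, so r5c7=2.
Step 10. [r7c1∈{6}] r7c1 is down to just 6 ⇒ r7c1=6.
Step 11. [r5c4∈{8}] nothing but 8 survives at r5c4, so r5c4=8.
Step 12. [r1c5∈{5,8}] in col 5, 8 fits only at r1c5. So r1c5=8.
Step 13. [r8c8∈{2,6}] r8c8 is the only open cell in row 8 admitting 2. So r8c8=2.
Step 14. [r3c2∈{8}] only 8 remains possible at r3c2 ⇒ r3c2=8.
Step 15. [r3c1∈{1}] r3c1 has the single candidate 1 ⇒ r3c1=1.
Step 16. [r5c1∈{3}] r5c1 is down to just 3 ⇒ r5c1=3.
Step 17. [r1c2∈{4}] r1c2 is down to just 4 ⇒ r1c2=4.
Step 18. [r3c8∈{7}] nothing but 7 survives at r3c8. So r3c8=7.
Step 19. [r2c5∈{5}] only 5 remains possible at r2c5 ⇒ r2c5=5.
Step 20. [r7c9∈{4}] nothing but 4 survives at r7c9, so r7c9=4.
Step 21. [r7c3∈{8}] r7c3's peers cover all but 8. So r7c3=8.
Step 22. [r9c8∈{6}] r9c8 is down to just 6. So r9c8=6.
Step 23. [r1c4∈{3}] nothing but 3 survives at r1c4 ⇒ r1c4=3.
Step 24. [r4c3∈{1}] r4c3's peers cover all but 1. So r4c3=1.
Step 25. [r4c7∈{4}] r4c7 has the single candidate 4 ⇒ r4c7=4.
Step 26. [r8c4∈{6}] r8c4 has the single candidate 6, so r8c4=6.
Step 27. [r6c9∈{7}] r6c9 has the single candidate 7 ⇒ r6c9=7.
Step 28. [r4c2∈{7}] only 7 remains possible at r4c2, so r4c2=7.
Step 29. [r6c1∈{2}] r6c1's peers cover all but 2 ⇒ r6c1=2.
Step 30. [r5c5∈{7}] r5c5 has the single candidate 7 ⇒ r5c5=7.
Step 31. [r7c8∈{5}] nothing but 5 survives at r7c8. So r7c8=5.
Step 32. [r4c4∈{2}] r4c4 has the single candidate 2 ⇒ r4c4=2.
Step 33. [r9c9∈{3}] r9c9's peers cover all but 3 ⇒ r9c9=3.
Step 34. [r8c6∈{7}] r8c6 is down to just 7. So r8c6=7.
Step 35. [r7c4∈{9}] nothing but 9 survives at r7c4, so r7c4=9.
Step 36. [r1c1∈{5}] nothing but 5 survives at r1c1 ⇒ r1c1=5.
Step 37. [r3c6∈{9}] only 9 remains possible at r3c6. So r3c6=9.

Answer: 5 4 7 3 8 1 6 9 2 / 9 6 3 7 5 2 8 4 1 / 1 8 2 4 6 9 3 7 5 / 8 7 1 2 9 5 4 3 6 / 3 5 4 8 7 6 2 1 9 / 2 9 6 1 3 4 5 8 7 / 6 1 8 9 2 3 7 5 4 / 4 3 5 6 1 7 9 2 8 / 7 2 9 5 4 8 1 6 3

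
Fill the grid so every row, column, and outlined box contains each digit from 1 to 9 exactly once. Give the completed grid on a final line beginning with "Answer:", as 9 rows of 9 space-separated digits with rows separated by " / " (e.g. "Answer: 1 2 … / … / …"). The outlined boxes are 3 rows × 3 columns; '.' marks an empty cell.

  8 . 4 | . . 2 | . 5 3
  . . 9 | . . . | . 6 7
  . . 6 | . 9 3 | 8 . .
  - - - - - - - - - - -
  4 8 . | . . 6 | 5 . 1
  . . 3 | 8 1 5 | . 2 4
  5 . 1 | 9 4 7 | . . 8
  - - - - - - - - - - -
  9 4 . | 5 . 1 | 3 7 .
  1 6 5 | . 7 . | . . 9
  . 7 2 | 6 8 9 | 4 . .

Step 1. [r1c2∈{1}] nothing but 1 survives at r1c2, so r1c2=1.
Step 2. [r3c9∈{2}] only 2 remains possible at r3c9. So r3c9=2.
Step 3. [r4c5∈{2,3}] col 5 places 3 nowhere but r4c5. So r4c5=3.
Step 4. [r2c2∈{2,3,5}] col 2 places 3 nowhere but r2c2. So r2c2=3.
Step 5. [r5c7∈{6,7,9}] col 7 places 7 nowhere but r5c7. So r5c7=7.
Step 6. [r8c6∈{4}] r8c6 has the single candidate 4, so r8c6=4.
Step 7. [r2c7∈{1}] r2c7 has the single candidate 1 ⇒ r2c7=1.
Step 8. [r3c4∈{1,4,7}] across row 3, 1 lands solely at r3c4, so r3c4=1.
Step 9. [r8c4∈{2,3}] r8c4 is the only open cell in row 8 admitting 3 ⇒ r8c4=3.
Step 10. [r9c1∈{3}] r9c1 has the single candidate 3. So r9c1=3.
Step 11. [r7c5∈{2}] r7c5 has the single candidate 2 ⇒ r7c5=2.
Step 12. [r8c8∈{8}] only 8 remains possible at r8c8. So r8c8=8.
Step 13. [r3c1∈{7}] nothing but 7 survives at r3c1 ⇒ r3c1=7.
Step 14. [r5c2∈{9}] only 9 remains possible at r5c2 ⇒ r5c2=9.
Step 15. [r2c4∈{4}] r2c4's peers cover all but 4. So r2c4=4.
Step 16. [r7c9∈{6}] r7c9's peers cover all but 6. So r7c9=6.
Step 17. [r2c5∈{5}] only 5 remains possible at r2c5, so r2c5=5.
Step 18. [r6c2∈{2}] r6c2's peers cover all but 2, so r6c2=2.
Step 19. [r2c1∈{2}] r2c1 is down to just 2. So r2c1=2.
Step 20. [r4c3∈{7}] r4c3 has the single candidate 7. So r4c3=7.
Step 21. [r1c4∈{7}] only 7 remains possible at r1c4. So r1c4=7.
Step 22. [r5c1∈{6}] nothing but 6 survives at r5c1 ⇒ r5c1=6.
Step 23. [r8c7∈{2}] r8c7 is down to just 2. So r8c7=2.
Step 24. [r3c8∈{4}] r3c8 has the single candidate 4. So r3c8=4.
Step 25. [r1c7∈{9}] r1c7 is down to just 9. So r1c7=9.
Step 26. [r4c8∈{9}] r4c8 has the single candidate 9. So r4c8=9.
Step 27. [r6c8∈{3}] only 3 remains possible at r6c8. So r6c8=3.
Step 28. [r4c4∈{2}] r4c4 is down to just 2. So r4c4=2.
Step 29. [r2c6∈{8}] only 8 remains possible at r2c6, so r2c6=8.
Step 30. [r1c5∈{6}] nothing but 6 survives at r1c5, so r1c5=6.
Step 31. [r9c9∈{5}] r9c9 is down to just 5 ⇒ r9c9=5.
Step 32. [r9c8∈{1}] nothing but 1 survives at r9c8. So r9c8=1.
Step 33. [r3c2∈{5}] r3c2's peers cover all but 5. So r3c2=5.
Step 34. [r6c7∈{6}] only 6 remains possible at r6c7. So r6c7=6.
Step 35. [r7c3∈{8}] only 8 remains possible at r7c3 ⇒ r7c3=8.

Answer: 8 1 4 7 6 2 9 5 3 / 2 3 9 4 5 8 1 6 7 / 7 5 6 1 9 3 8 4 2 / 4 8 7 2 3 6 5 9 1 / 6 9 3 8 1 5 7 2 4 / 5 2 1 9 4 7 6 3 8 / 9 4 8 5 2 1 3 7 6 / 1 6 5 3 7 4 2 8 9 / 3 7 2 6 8 9 4 1 5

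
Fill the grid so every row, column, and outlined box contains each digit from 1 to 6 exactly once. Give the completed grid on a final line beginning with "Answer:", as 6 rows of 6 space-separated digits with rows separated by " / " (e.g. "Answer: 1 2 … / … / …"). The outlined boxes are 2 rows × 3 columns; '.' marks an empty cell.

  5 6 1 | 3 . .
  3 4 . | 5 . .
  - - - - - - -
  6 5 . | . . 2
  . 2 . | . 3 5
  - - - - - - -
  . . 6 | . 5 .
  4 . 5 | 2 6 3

Step 1. [r4c4∈{1,4,6}] across row 4, 6 lands solely at r4c4. So r4c4=6.
Step 2. [r6c2∈{1}] only 1 remains possible at r6c2. So r6c2=1.
Step 3. [r1c6∈{4}] r1c6 has the single candidate 4. So r1c6=4.
Step 4. [r3c5∈{1,4}] 4 has one home in col 5: r3c5, so r3c5=4.
Step 5. [r5c6∈{1}] only 1 remains possible at r5c6 ⇒ r5c6=1.
Step 6. [r2c3∈{2}] nothing but 2 survives at r2c3. So r2c3=2.
Step 7. [r3c3∈{3}] r3c3's peers cover all but 3. So r3c3=3.
Step 8. [r2c6∈{6}] r2c6 is down to just 6. So r2c6=6.
Step 9. [r3c4∈{1}] r3c4 is down to just 1. So r3c4=1.
Step 10. [r5c1∈{2}] r5c1 has the single candidate 2, so r5c1=2.
Step 11. [r5c4∈{4}] r5c4 is down to just 4, so r5c4=4.
Step 12. [r2c5∈{1}] r2c5 has the single candidate 1. So r2c5=1.
Step 13. [r5c2∈{3}] r5c2 is down to just 3, so r5c2=3.
Step 14. [r4c3∈{4}] r4c3 has the single candidate 4, so r4c3=4.
Step 15. [r4c1∈{1}] r4c1 has the single candidate 1, so r4c1=1.
Step 16. [r1c5∈{2}] nothing but 2 survives at r1c5 ⇒ r1c5=2.

Answer: 5 6 1 3 2 4 / 3 4 2 5 1 6 / 6 5 3 1 4 2 / 1 2 4 6 3 5 / 2 3 6 4 5 1 / 4 1 5 2 6 3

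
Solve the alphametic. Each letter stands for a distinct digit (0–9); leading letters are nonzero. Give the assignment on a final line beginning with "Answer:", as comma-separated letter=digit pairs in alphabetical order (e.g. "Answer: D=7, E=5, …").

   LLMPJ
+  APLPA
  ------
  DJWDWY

Step 1. [col 1: J + A ≡ Y (mod 10)] column 1 (J + A ≡ Y (mod 10), carry-in 0) doesn't pin A yet; pick A=7 and continue. So A=7.
Step 2. [col 1: J + A ≡ Y (mod 10)] several values work for Y in column 1 (J + A ≡ Y (mod 10), carry-in 0); try Y=9, so Y=9.
Step 3. [col 1: J + A ≡ Y (mod 10)] column 1 reads J+A+carry(0)=Y with A=7, Y=9; with digits 7,9 already taken and all letters distinct, the only value for J is 2. So J=2.
Step 4. [col 2: P + P ≡ W (mod 10)] no forcing yet in column 2 (carry-in 0); P=5 is free and consistent — try it, so P=5.
Step 5. [col 2: P + P ≡ W (mod 10)] from column 2 (P=5, carry-in 0, digits 2,5,7,9 already taken and all letters distinct): W must equal 0. So W=0.
Step 6. [col 3: M + L ≡ D (mod 10)] column 3 (M + L ≡ D (mod 10), carry-in 1) doesn't pin L yet; pick L=4 and continue ⇒ L=4.
Step 7. [col 3: M + L ≡ D (mod 10)] column 3 (M + L ≡ D (mod 10), carry-in 1) doesn't pin D yet; pick D=1 and continue, so D=1.
Step 8. [col 3: M + L ≡ D (mod 10)] from column 3 (L=4, D=1, carry-in 1, digits 0,1,2,4,5,7,9 already taken and all letters distinct): M must equal 6, so M=6.

Answer: A=7, D=1, J=2, L=4, M=6, P=5, W=0, Y=9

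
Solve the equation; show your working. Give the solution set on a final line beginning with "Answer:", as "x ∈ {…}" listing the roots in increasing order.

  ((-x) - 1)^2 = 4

Step 1. [((-x) - 1)^2 = 4] LHS squared, RHS 4 ≥ 0: apply √ (±). So sqrt: (-x) - 1 = 2 or -2.
Step 2. [(-x) - 1 = 2 or -2] add 1: x sits inside (… - 1) ⇒ sub: -x = 3 or -1.
Step 3. [-x = 3 or -1] leading − — multiply by −1. So neg: x = -3 or 1.

Answer: x ∈ {-3, 1}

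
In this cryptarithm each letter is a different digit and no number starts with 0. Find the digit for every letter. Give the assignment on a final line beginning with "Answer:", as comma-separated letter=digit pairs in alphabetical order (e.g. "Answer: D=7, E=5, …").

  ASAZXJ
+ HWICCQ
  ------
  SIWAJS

Step 1. [col 1: J + Q ≡ S (mod 10)] column 1 (J + Q ≡ S (mod 10), carry-in 0) doesn't pin S yet; pick S=6 and continue. So S=6.
Step 2. [col 1: J + Q ≡ S (mod 10)] several values work for Q in column 1 (J + Q ≡ S (mod 10), carry-in 0); try Q=9. So Q=9.
Step 3. [col 1: J + Q ≡ S (mod 10)] column 1 reads J+Q+carry(0)=S with Q=9, S=6; with digits 6,9 already taken and all letters distinct, the only value for J is 7, so J=7.
Step 4. [col 2: X + C ≡ J (mod 10)] C=5 is one option consistent with column 2 (X + C ≡ J (mod 10), carry-in 1) — take it. So C=5.
Step 5. [col 2: X + C ≡ J (mod 10)] column 2: given C=5, J=7, carry-in 1, and digits 5,6,7,9 already taken and all letters distinct, X+C≡J (mod 10) forces X=1 ⇒ X=1.
Step 6. [col 3: Z + C ≡ A (mod 10)] column 3 (Z + C ≡ A (mod 10), carry-in 0) doesn't pin Z yet; pick Z=8 and continue ⇒ Z=8.
Step 7. [col 3: Z + C ≡ A (mod 10)] from column 3 (Z=8, C=5, carry-in 0, digits 1,5,6,7,8,9 already taken and all letters distinct): A must equal 3. So A=3.
Step 8. [col 4: A + I ≡ W (mod 10)] from column 4 (A=3, carry-in 1, digits 1,3,5,6,7,8,9 already taken and all letters distinct): I must equal 0, so I=0.
Step 9. [col 4: A + I ≡ W (mod 10)] from column 4 (A=3, I=0, carry-in 1, digits 0,1,3,5,6,7,8,9 already taken and all letters distinct): W must equal 4 ⇒ W=4.
Step 10. [col 6: A + H ≡ S (mod 10)] column 6: given A=3, S=6, carry-in 1, and digits 0,1,3,4,5,6,7,8,9 already taken and all letters distinct, A+H≡S (mod 10) forces H=2, so H=2.

Answer: A=3, C=5, H=2, I=0, J=7, Q=9, S=6, W=4, X=1, Z=8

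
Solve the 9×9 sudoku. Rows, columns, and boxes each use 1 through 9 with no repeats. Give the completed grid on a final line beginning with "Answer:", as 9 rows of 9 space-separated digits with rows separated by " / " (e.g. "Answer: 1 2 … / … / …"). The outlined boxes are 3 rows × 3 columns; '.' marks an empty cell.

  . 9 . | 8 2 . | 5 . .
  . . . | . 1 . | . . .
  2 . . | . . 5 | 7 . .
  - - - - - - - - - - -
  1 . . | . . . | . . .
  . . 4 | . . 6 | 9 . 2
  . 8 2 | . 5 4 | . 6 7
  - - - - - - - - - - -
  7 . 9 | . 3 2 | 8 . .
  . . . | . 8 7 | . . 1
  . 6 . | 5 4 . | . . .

Step 1. [r1c6∈{3}] only 3 remains possible at r1c6. So r1c6=3.
Step 2. [r2c4∈{4,6,7,9}] r2c4 is the only open cell in box 2 admitting 7, so r2c4=7.
Step 3. [r5c8∈{1,3,5,8}] row 5 places 8 nowhere but r5c8. So r5c8=8.
Step 4. [r2c6∈{9}] r2c6's peers cover all but 9, so r2c6=9.
Step 5. [r4c3∈{3,5,6,7}] 6 has one home in row 4: r4c3, so r4c3=6.
Step 6. [r8c2∈{2,3,4,5}] across col 2, 2 lands solely at r8c2 ⇒ r8c2=2.
Step 7. [r8c4∈{6,9}] r8c4 is the only open cell in box 8 admitting 9, so r8c4=9.
Step 8. [r8c7∈{3,4,6}] r8c7 is the only open cell in row 8 admitting 6, so r8c7=6.
Step 9. [r3c4∈{4,6}] 4 has one home in col 4: r3c4, so r3c4=4.
Step 10. [r9c8∈{2,3,7,9}] row 9 places 7 nowhere but r9c8, so r9c8=7.
Step 11. [r2c8∈{2,3,4}] across col 8, 2 lands solely at r2c8 ⇒ r2c8=2.
Step 12. [r5c4∈{1,3}] row 5 places 1 nowhere but r5c4. So r5c4=1.
Step 13. [r7c2∈{1,4,5}] in row 7, 1 fits only at r7c2. So r7c2=1.
Step 14. [r3c2∈{3}] only 3 remains possible at r3c2 ⇒ r3c2=3.
Step 15. [r8c1∈{3,4,5}] r8c1 is the only open cell in box 7 admitting 4, so r8c1=4.
Step 16. [r5c1∈{3,5}] in row 5, 3 fits only at r5c1. So r5c1=3.
Step 17. [r2c1∈{5,6,8}] r2c1 is the only open cell in col 1 admitting 5, so r2c1=5.
Step 18. [r2c9∈{3,4,6,8}] 6 has one home in row 2: r2c9, so r2c9=6.
Step 19. [r1c9∈{4}] r1c9 is down to just 4. So r1c9=4.
Step 20. [r2c7∈{3}] r2c7's peers cover all but 3, so r2c7=3.
Step 21. [r7c9∈{5}] r7c9's peers cover all but 5, so r7c9=5.
Step 22. [r4c8∈{3,4,5}] col 8 places 5 nowhere but r4c8, so r4c8=5.
Step 23. [r4c9∈{3}] r4c9 is down to just 3, so r4c9=3.
Step 24. [r3c8∈{1,9}] col 8 places 9 nowhere but r3c8 ⇒ r3c8=9.
Step 25. [r9c3∈{3,8}] across row 9, 3 lands solely at r9c3. So r9c3=3.
Step 26. [r4c2∈{7}] nothing but 7 survives at r4c2, so r4c2=7.
Step 27. [r3c3∈{1,8}] across row 3, 1 lands solely at r3c3. So r3c3=1.
Step 28. [r4c7∈{4}] r4c7 has the single candidate 4 ⇒ r4c7=4.
Step 29. [r2c2∈{4}] only 4 remains possible at r2c2. So r2c2=4.
Step 30. [r3c5∈{6}] r3c5 has the single candidate 6, so r3c5=6.
Step 31. [r9c7∈{2}] r9c7 is down to just 2 ⇒ r9c7=2.
Step 32. [r5c5∈{7}] only 7 remains possible at r5c5 ⇒ r5c5=7.
Step 33. [r9c9∈{9}] nothing but 9 survives at r9c9, so r9c9=9.
Step 34. [r9c6∈{1}] r9c6's peers cover all but 1 ⇒ r9c6=1.
Step 35. [r9c1∈{8}] nothing but 8 survives at r9c1. So r9c1=8.
Step 36. [r7c8∈{4}] r7c8 is down to just 4. So r7c8=4.
Step 37. [r5c2∈{5}] nothing but 5 survives at r5c2 ⇒ r5c2=5.
Step 38. [r1c8∈{1}] r1c8 has the single candidate 1 ⇒ r1c8=1.
Step 39. [r4c5∈{9}] only 9 remains possible at r4c5. So r4c5=9.
Step 40. [r6c4∈{3}] only 3 remains possible at r6c4, so r6c4=3.
Step 41. [r4c4∈{2}] r4c4's peers cover all but 2 ⇒ r4c4=2.
Step 42. [r7c4∈{6}] only 6 remains possible at r7c4, so r7c4=6.
Step 43. [r8c8∈{3}] r8c8 is down to just 3, so r8c8=3.
Step 44. [r6c7∈{1}] nothing but 1 survives at r6c7, so r6c7=1.
Step 45. [r3c9∈{8}] r3c9's peers cover all but 8. So r3c9=8.
Step 46. [r8c3∈{5}] r8c3's peers cover all but 5, so r8c3=5.
Step 47. [r1c3∈{7}] r1c3 has the single candidate 7. So r1c3=7.
Step 48. [r4c6∈{8}] r4c6 has the single candidate 8 ⇒ r4c6=8.
Step 49. [r1c1∈{6}] r1c1 has the single candidate 6. So r1c1=6.
Step 50. [r6c1∈{9}] nothing but 9 survives at r6c1. So r6c1=9.
Step 51. [r2c3∈{8}] r2c3's peers cover all but 8, so r2c3=8.

Answer: 6 9 7 8 2 3 5 1 4 / 5 4 8 7 1 9 3 2 6 / 2 3 1 4 6 5 7 9 8 / 1 7 6 2 9 8 4 5 3 / 3 5 4 1 7 6 9 8 2 / 9 8 2 3 5 4 1 6 7 / 7 1 9 6 3 2 8 4 5 / 4 2 5 9 8 7 6 3 1 / 8 6 3 5 4 1 2 7 9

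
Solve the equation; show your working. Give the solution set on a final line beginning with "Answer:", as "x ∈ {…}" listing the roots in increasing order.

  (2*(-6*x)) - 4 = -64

Step 1. [(2*(-6*x)) - 4 = -64] -4 is outermost — add 4 both sides, so sub: 2*(-6*x) = -60.
Step 2. [2*(-6*x) = -60] 2 out front; divide by 2. So div: -6*x = -30.
Step 3. [-6*x = -30] leading coefficient -6: divide by -6 ⇒ div: x = 5.

Answer: x ∈ {5}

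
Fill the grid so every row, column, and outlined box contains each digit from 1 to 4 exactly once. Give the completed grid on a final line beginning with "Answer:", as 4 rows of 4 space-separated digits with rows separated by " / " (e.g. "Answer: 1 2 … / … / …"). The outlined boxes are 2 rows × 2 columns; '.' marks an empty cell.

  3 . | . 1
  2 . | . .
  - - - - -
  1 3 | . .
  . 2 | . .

Step 1. [r1c2∈{4}] r1c2 has the single candidate 4, so r1c2=4.
Step 2. [r4c3∈{1,3,4}] across row 4, 1 lands solely at r4c3. So r4c3=1.
Step 3. [r3c4∈{2,4}] r3c4 is the only open cell in col 4 admitting 2, so r3c4=2.
Step 4. [r4c4∈{3,4}] across row 4, 3 lands solely at r4c4 ⇒ r4c4=3.
Step 5. [r2c4∈{4}] r2c4 is down to just 4, so r2c4=4.
Step 6. [r4c1∈{4}] r4c1 has the single candidate 4, so r4c1=4.
Step 7. [r2c2∈{1}] r2c2 is down to just 1, so r2c2=1.
Step 8. [r2c3∈{3}] only 3 remains possible at r2c3. So r2c3=3.
Step 9. [r1c3∈{2}] r1c3 has the single candidate 2. So r1c3=2.
Step 10. [r3c3∈{4}] r3c3 has the single candidate 4. So r3c3=4.

Answer: 3 4 2 1 / 2 1 3 4 / 1 3 4 2 / 4 2 1 3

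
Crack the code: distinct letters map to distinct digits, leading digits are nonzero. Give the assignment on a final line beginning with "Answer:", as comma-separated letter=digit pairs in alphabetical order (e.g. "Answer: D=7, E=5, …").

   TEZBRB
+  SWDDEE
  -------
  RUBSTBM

Step 1. [R] R is the leading digit of a 7-digit sum of two 6-digit numbers; the final carry is exactly 1, so R=1.
Step 2. [col 1: B + E ≡ M (mod 10)] several values work for E in column 1 (B + E ≡ M (mod 10), carry-in 0); try E=4. So E=4.
Step 3. [col 1: B + E ≡ M (mod 10)] several values work for M in column 1 (B + E ≡ M (mod 10), carry-in 0); try M=0. So M=0.
Step 4. [col 1: B + E ≡ M (mod 10)] column 1 reads B+E+carry(0)=M with E=4, M=0; with digits 0,1,4 already taken and all letters distinct, the only value for B is 6, so B=6.
Step 5. [col 3: B + D ≡ T (mod 10)] several values work for D in column 3 (B + D ≡ T (mod 10), carry-in 0); try D=3. So D=3.
Step 6. [col 3: B + D ≡ T (mod 10)] column 3 reads B+D+carry(0)=T with B=6, D=3; with digits 0,1,3,4,6 already taken and all letters distinct, the only value for T is 9 ⇒ T=9.
Step 7. [col 4: Z + D ≡ S (mod 10)] several values work for S in column 4 (Z + D ≡ S (mod 10), carry-in 0); try S=8 ⇒ S=8.
Step 8. [col 4: Z + D ≡ S (mod 10)] from column 4 (D=3, S=8, carry-in 0, digits 0,1,3,4,6,8,9 already taken and all letters distinct): Z must equal 5 ⇒ Z=5.
Step 9. [col 5: E + W ≡ B (mod 10)] column 5: given E=4, B=6, carry-in 0, and digits 0,1,3,4,5,6,8,9 already taken and all letters distinct, E+W≡B (mod 10) forces W=2, so W=2.
Step 10. [col 6: T + S ≡ U (mod 10)] column 6: given T=9, S=8, carry-in 0, and digits 0,1,2,3,4,5,6,8,9 already taken and all letters distinct, T+S≡U (mod 10) forces U=7, so U=7.

Answer: B=6, D=3, E=4, M=0, R=1, S=8, T=9, U=7, W=2, Z=5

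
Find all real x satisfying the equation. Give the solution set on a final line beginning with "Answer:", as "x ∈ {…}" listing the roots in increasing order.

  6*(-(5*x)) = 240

Step 1. [6*(-(5*x)) = 240] LHS = 6·(…); ÷6 both sides. So div: -(5*x) = 40.
Step 2. [-(5*x) = 40] leading − — multiply by −1. So neg: 5*x = -40.
Step 3. [5*x = -40] leading coefficient 5: divide by 5. So div: x = -8.

Answer: x ∈ {-8}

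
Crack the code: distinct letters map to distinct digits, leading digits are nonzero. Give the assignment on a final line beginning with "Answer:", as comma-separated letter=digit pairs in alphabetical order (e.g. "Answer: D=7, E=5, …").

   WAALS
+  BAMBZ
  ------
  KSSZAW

Step 1. [col 1: S + Z ≡ W (mod 10)] several values work for Z in column 1 (S + Z ≡ W (mod 10), carry-in 0); try Z=5. So Z=5.
Step 2. [col 1: S + Z ≡ W (mod 10)] no forcing yet in column 1 (carry-in 0); S=3 is free and consistent — try it ⇒ S=3.
Step 3. [col 1: S + Z ≡ W (mod 10)] column 1: given S=3, Z=5, carry-in 0, and digits 3,5 already taken and all letters distinct, S+Z≡W (mod 10) forces W=8, so W=8.
Step 4. [col 2: L + B ≡ A (mod 10)] no forcing yet in column 2 (carry-in 0); A=6 is free and consistent — try it, so A=6.
Step 5. [col 2: L + B ≡ A (mod 10)] B=4 is one option consistent with column 2 (L + B ≡ A (mod 10), carry-in 0) — take it. So B=4.
Step 6. [K] adding two 5-digit numbers gives at most 5+1 digits, and here it does — K is that final carry and must be 1, so K=1.
Step 7. [col 2: L + B ≡ A (mod 10)] column 2: given B=4, A=6, carry-in 0, and digits 1,3,4,5,6,8 already taken and all letters distinct, L+B≡A (mod 10) forces L=2. So L=2.
Step 8. [col 3: A + M ≡ Z (mod 10)] in column 3 we have A+M≡Z with carry-in 0; given A=6, Z=5 and digits 1,2,3,4,5,6,8 already taken and all letters distinct, that pins M to 9 ⇒ M=9.

Answer: A=6, B=4, K=1, L=2, M=9, S=3, W=8, Z=5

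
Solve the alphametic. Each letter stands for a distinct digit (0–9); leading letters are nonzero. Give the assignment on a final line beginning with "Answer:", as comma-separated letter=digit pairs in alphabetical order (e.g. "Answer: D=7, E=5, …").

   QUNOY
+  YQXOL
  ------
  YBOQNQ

Step 1. [col 1: Y + L ≡ Q (mod 10)] Y=1 is one option consistent with column 1 (Y + L ≡ Q (mod 10), carry-in 0) — take it ⇒ Y=1.
Step 2. [col 1: Y + L ≡ Q (mod 10)] Q=8 is one option consistent with column 1 (Y + L ≡ Q (mod 10), carry-in 0) — take it. So Q=8.
Step 3. [col 1: Y + L ≡ Q (mod 10)] column 1: given Y=1, Q=8, carry-in 0, and digits 1,8 already taken and all letters distinct, Y+L≡Q (mod 10) forces L=7. So L=7.
Step 4. [col 2: O + O ≡ N (mod 10)] O=3 is one option consistent with column 2 (O + O ≡ N (mod 10), carry-in 0) — take it ⇒ O=3.
Step 5. [col 2: O + O ≡ N (mod 10)] from column 2 (O=3, carry-in 0, digits 1,3,7,8 already taken and all letters distinct): N must equal 6. So N=6.
Step 6. [col 3: N + X ≡ Q (mod 10)] in column 3 we have N+X≡Q with carry-in 0; given N=6, Q=8 and digits 1,3,6,7,8 already taken and all letters distinct, that pins X to 2, so X=2.
Step 7. [col 4: U + Q ≡ O (mod 10)] in column 4 we have U+Q≡O with carry-in 0; given Q=8, O=3 and digits 1,2,3,6,7,8 already taken and all letters distinct, that pins U to 5, so U=5.
Step 8. [col 5: Q + Y ≡ B (mod 10)] in column 5 we have Q+Y≡B with carry-in 1; given Q=8, Y=1 and digits 1,2,3,5,6,7,8 already taken and all letters distinct, that pins B to 0, so B=0.

Answer: B=0, L=7, N=6, O=3, Q=8, U=5, X=2, Y=1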